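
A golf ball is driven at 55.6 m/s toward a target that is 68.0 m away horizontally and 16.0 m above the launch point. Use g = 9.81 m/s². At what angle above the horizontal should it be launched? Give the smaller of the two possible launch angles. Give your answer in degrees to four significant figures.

Trajectory: y = x tanθ − g x² (1 + tan²θ)/(2v₀²). With x = 68.0, y = 16.0, v₀ = 55.6, g = 9.81:
7.337 tan²θ − 68.0 tanθ + (23.34) = 0.
tanθ = [68.0 ± √(68.0² − 4 × 7.337 × (23.34))] / (2 × 7.337) = (68.0 ± 62.76) / 14.67, giving tanθ = 0.3569 or 8.911.
θ = 19.64° or 83.60°; the smaller is 19.64°.

19.64°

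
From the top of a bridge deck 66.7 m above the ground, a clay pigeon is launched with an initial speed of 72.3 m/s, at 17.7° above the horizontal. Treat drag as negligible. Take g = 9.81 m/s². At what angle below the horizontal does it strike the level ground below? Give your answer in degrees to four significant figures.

Components: vₓ = 72.30 cos 17.7° = 68.88 m/s, v_y0 = 72.30 sin 17.7° = 21.98 m/s.
With up positive and y = 0 at the ground: y(t) = 66.7 + (21.98) t − 4.905 t². Setting y = 0 and taking the positive root: t = [21.98 + √(21.98² + 2·9.81·66.7)] / 9.81 = (21.98 + 42.33) / 9.81 = 6.556 s.
At impact: v_y = v_y0 − g t = −42.33 m/s; vₓ = 68.88 m/s.
Angle below horizontal: arctan(|v_y|/vₓ) = arctan(42.33/68.88) = 31.57°.

31.57°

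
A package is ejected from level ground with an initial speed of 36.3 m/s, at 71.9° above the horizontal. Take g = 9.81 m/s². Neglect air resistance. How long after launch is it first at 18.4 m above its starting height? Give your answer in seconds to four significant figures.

0.5813 s

Resolve: vₓ = 36.30 cos 71.9° = 11.28 m/s and v_y0 = 36.30 sin 71.9° = 34.50 m/s.
Set y = v_y0 t − ½ g t² = 18.4: 4.905 t² − 34.50 t + 18.4 = 0.
Quadratic formula: t = (34.50 ± √829.50) / 9.81 = (34.50 ± 28.80) / 9.81 → t = 0.5813 s or 6.453 s.
The first (ascending) time is 0.5813 s.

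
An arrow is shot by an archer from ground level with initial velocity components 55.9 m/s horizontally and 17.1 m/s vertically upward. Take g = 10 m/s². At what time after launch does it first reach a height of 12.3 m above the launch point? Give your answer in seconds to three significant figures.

1.03 s

Set y = v_y0 t − ½ g t² = 12.3: 5.000 t² − 17.10 t + 12.3 = 0.
Quadratic formula: t = (17.10 ± √46.410) / 10.0 = (17.10 ± 6.812) / 10.0 → t = 1.029 s or 2.391 s.
The first (ascending) time is 1.029 s.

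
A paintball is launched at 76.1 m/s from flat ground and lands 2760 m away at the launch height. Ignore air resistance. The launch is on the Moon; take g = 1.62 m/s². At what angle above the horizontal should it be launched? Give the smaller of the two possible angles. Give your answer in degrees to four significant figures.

From R = (v₀²/g) sin 2θ: sin 2θ = 1.62 × 2760 / 5791.2 = 0.7721.
2θ = 50.54° or 180° − 50.54° = 129.5°, so θ = 25.27° or 64.73°.
The smaller angle is 25.27°.

25.27°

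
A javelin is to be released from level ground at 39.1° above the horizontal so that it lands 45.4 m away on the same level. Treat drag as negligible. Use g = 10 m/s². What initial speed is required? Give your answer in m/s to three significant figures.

21.5 m/s

Level-ground range: R = v₀² sin(2θ)/g, so v₀ = √(gR / sin 2θ).
v₀ = √(10.0 × 45.4 / sin 78.20°) = √(454.0 / 0.9789) = √463.80 = 21.54 m/s.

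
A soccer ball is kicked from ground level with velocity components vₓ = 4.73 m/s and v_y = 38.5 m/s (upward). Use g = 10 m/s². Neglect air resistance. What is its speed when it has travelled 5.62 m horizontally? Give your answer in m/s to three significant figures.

Time to reach x = 5.62 m: t = x/vₓ = 5.62/4.730 = 1.188 s.
Vertical velocity there: v_y = v_y0 − g t = 38.50 − 10.0 × 1.188 = 26.62 m/s.
Speed: √(vₓ² + v_y²) = √(4.730² + 26.62²) = 27.04 m/s.

27.0 m/s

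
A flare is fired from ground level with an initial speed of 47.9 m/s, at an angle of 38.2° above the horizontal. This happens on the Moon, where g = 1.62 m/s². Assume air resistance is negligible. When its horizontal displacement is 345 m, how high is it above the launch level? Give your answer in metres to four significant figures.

vₓ = 47.90 cos 38.2° = 37.64 m/s; v_y0 = 47.90 sin 38.2° = 29.62 m/s.
Time to reach x = 345 m: t = x/vₓ = 345/37.64 = 9.165 s.
Height: y = v_y0 t − ½ g t² = 29.62 × 9.165 − 0.8100 × 9.165² = 271.5 − 68.04 = 203.4 m.

203.4 m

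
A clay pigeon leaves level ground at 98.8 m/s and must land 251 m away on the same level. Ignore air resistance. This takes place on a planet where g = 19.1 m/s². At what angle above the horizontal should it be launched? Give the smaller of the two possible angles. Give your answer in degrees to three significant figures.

Level-ground range R = v₀² sin(2θ)/g ⇒ sin(2θ) = gR/v₀² = 19.1 × 251 / 98.8² = 0.4911.
2θ = 29.41° or 180° − 29.41° = 150.6°, so θ = 14.71° or 75.29°.
The smaller angle is 14.71°.

14.7°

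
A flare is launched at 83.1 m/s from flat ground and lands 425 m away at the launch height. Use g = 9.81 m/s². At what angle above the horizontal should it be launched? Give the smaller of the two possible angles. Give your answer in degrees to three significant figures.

18.6°

From R = (v₀²/g) sin 2θ: sin 2θ = 9.81 × 425 / 6905.6 = 0.6037.
2θ = 37.14° or 180° − 37.14° = 142.9°, so θ = 18.57° or 71.43°.
The smaller angle is 18.57°.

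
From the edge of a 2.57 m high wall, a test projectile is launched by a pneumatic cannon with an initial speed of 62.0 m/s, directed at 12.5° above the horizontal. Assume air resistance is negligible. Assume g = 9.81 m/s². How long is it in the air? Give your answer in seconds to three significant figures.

2.92 s

Components: vₓ = 62.00 cos 12.5° = 60.53 m/s, v_y0 = 62.00 sin 12.5° = 13.42 m/s.
With up positive and y = 0 at the ground: y(t) = 2.57 + (13.42) t − 4.905 t². Setting y = 0 and taking the positive root: t = [13.42 + √(13.42² + 2·9.81·2.57)] / 9.81 = (13.42 + 15.18) / 9.81 = 2.916 s.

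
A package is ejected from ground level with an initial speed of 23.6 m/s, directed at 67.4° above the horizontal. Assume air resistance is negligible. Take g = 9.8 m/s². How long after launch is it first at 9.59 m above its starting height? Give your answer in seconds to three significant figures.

0.495 s

vₓ = 23.60 cos 67.4° = 9.069 m/s; v_y0 = 23.60 sin 67.4° = 21.79 m/s.
Require v_y0 t − ½ g t² = 9.59, i.e. 4.900 t² − 21.79 t + 9.59 = 0.
Quadratic formula: t = (21.79 ± √286.74) / 9.80 = (21.79 ± 16.93) / 9.80 → t = 0.4953 s or 3.951 s.
The first (ascending) time is 0.4953 s.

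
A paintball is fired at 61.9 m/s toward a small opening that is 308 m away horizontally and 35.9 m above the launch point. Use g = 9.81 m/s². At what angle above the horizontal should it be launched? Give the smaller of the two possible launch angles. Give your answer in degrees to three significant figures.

Trajectory: y = x tanθ − g x² (1 + tan²θ)/(2v₀²). With x = 308, y = 35.9, v₀ = 61.9, g = 9.81:
121.4 tan²θ − 308 tanθ + (157.3) = 0.
tanθ = [308 ± √(308² − 4 × 121.4 × (157.3))] / (2 × 121.4) = (308 ± 135.8) / 242.9, giving tanθ = 0.7091 or 1.827.
θ = 35.34° or 61.31°; the smaller is 35.34°.

35.3°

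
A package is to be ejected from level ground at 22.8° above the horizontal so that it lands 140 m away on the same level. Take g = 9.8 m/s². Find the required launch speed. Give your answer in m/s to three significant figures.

43.8 m/s

Level-ground range: R = v₀² sin(2θ)/g, so v₀ = √(gR / sin 2θ).
v₀ = √(9.80 × 140 / sin 45.60°) = √(1372 / 0.7145) = √1920.3 = 43.82 m/s.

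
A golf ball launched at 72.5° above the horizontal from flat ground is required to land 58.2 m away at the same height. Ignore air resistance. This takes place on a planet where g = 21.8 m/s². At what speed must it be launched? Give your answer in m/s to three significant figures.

47.0 m/s

From R = (v₀² / g) sin 2θ: v₀ = √(gR / sin 2θ).
v₀ = √(21.8 × 58.2 / sin 145.0°) = √(1269 / 0.5736) = √2212.0 = 47.03 m/s.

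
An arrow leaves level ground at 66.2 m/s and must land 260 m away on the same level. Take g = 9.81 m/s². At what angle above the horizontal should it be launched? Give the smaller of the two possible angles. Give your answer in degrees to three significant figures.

17.8°

Level-ground range R = v₀² sin(2θ)/g ⇒ sin(2θ) = gR/v₀² = 9.81 × 260 / 66.2² = 0.5820.
2θ = 35.59° or 180° − 35.59° = 144.4°, so θ = 17.80° or 72.20°.
The smaller angle is 17.80°.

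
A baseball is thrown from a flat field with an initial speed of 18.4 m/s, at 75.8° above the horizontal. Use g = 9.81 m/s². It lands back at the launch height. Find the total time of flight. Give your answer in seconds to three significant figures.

Resolve: vₓ = 18.40 cos 75.8° = 4.514 m/s and v_y0 = 18.40 sin 75.8° = 17.84 m/s.
Landing at launch height ⇒ T = 2 v_y0 / g = 2 × 17.84 / 9.81 = 3.637 s.

3.64 s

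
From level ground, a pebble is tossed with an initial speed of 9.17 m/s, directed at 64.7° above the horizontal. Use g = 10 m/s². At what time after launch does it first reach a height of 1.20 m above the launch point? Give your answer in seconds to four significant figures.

Horizontal component vₓ = 9.170 cos 64.7° = 3.919 m/s; vertical v_y0 = 9.170 sin 64.7° = 8.290 m/s.
Require v_y0 t − ½ g t² = 1.20, i.e. 5.000 t² − 8.290 t + 1.20 = 0.
t = [8.290 ± √(8.290² − 2·10.0·1.20)] / 10.0 = (8.290 ± 6.688) / 10.0, so t = 0.1602 s or t = 1.498 s.
The first (ascending) time is 0.1602 s.

0.1602 s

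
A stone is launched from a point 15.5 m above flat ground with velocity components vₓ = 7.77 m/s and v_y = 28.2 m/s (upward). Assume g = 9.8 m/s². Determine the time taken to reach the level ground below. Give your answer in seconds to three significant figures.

6.26 s

The projectile lands when y = 15.5 + (28.20) t − ½·9.80·t² = 0. Positive root: t = (28.20 + √(28.20² + 2·9.80·15.5)) / 9.80 = (28.20 + 33.15) / 9.80 = 6.260 s.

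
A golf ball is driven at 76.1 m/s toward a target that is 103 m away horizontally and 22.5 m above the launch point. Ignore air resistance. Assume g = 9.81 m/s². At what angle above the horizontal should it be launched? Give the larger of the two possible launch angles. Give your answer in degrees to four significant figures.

84.87°

Trajectory: y = x tanθ − g x² (1 + tan²θ)/(2v₀²). With x = 103, y = 22.5, v₀ = 76.1, g = 9.81:
8.986 tan²θ − 103 tanθ + (31.49) = 0.
tanθ = [103 ± √(103² − 4 × 8.986 × (31.49))] / (2 × 8.986) = (103 ± 97.35) / 17.97, giving tanθ = 0.3143 or 11.15.
θ = 17.45° or 84.87°; the larger is 84.87°.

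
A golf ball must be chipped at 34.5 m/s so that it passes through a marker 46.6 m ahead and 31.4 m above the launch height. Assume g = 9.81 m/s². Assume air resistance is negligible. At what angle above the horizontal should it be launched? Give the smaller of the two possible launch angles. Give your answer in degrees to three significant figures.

47.6°

Trajectory: y = x tanθ − g x² (1 + tan²θ)/(2v₀²). With x = 46.6, y = 31.4, v₀ = 34.5, g = 9.81:
8.949 tan²θ − 46.6 tanθ + (40.35) = 0.
tanθ = [46.6 ± √(46.6² − 4 × 8.949 × (40.35))] / (2 × 8.949) = (46.6 ± 26.97) / 17.90, giving tanθ = 1.097 or 4.110.
θ = 47.65° or 76.33°; the smaller is 47.65°.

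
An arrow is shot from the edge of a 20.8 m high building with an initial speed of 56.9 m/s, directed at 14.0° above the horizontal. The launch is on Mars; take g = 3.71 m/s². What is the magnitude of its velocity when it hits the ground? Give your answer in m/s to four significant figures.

58.24 m/s

vₓ = 56.90 cos 14.0° = 55.21 m/s; v_y0 = 56.90 sin 14.0° = 13.77 m/s.
With up positive and y = 0 at the ground: y(t) = 20.8 + (13.77) t − 1.855 t². Setting y = 0 and taking the positive root: t = [13.77 + √(13.77² + 2·3.71·20.8)] / 3.71 = (13.77 + 18.54) / 3.71 = 8.708 s.
Vertical velocity at impact: v_y = v_y0 − g t = 13.77 − 3.71 × 8.708 = −18.54 m/s.
Speed: |v| = √(vₓ² + v_y²) = √(55.21² + 18.54²) = 58.24 m/s.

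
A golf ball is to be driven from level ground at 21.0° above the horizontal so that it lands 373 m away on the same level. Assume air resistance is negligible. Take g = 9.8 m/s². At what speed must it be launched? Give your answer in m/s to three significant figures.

From R = (v₀² / g) sin 2θ: v₀ = √(gR / sin 2θ).
v₀ = √(9.80 × 373 / sin 42.00°) = √(3655 / 0.6691) = √5462.9 = 73.91 m/s.

73.9 m/s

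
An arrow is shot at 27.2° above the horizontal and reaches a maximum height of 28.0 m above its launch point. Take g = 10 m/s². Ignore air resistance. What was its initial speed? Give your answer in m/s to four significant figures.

51.77 m/s

At the peak v_y = 0, so v_y0 = √(2gH) = √(2 × 10.0 × 28.0) = 23.66 m/s.
v_y0 = v₀ sin θ ⇒ v₀ = 23.66 / sin 27.2° = 51.77 m/s.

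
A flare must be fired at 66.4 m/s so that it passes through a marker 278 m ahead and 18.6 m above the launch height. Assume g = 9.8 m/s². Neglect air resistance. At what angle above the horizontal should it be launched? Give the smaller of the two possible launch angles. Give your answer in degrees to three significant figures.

23.5°

Trajectory: y = x tanθ − g x² (1 + tan²θ)/(2v₀²). With x = 278, y = 18.6, v₀ = 66.4, g = 9.80:
85.89 tan²θ − 278 tanθ + (104.5) = 0.
tanθ = [278 ± √(278² − 4 × 85.89 × (104.5))] / (2 × 85.89) = (278 ± 203.4) / 171.8, giving tanθ = 0.4341 or 2.803.
θ = 23.46° or 70.36°; the smaller is 23.46°.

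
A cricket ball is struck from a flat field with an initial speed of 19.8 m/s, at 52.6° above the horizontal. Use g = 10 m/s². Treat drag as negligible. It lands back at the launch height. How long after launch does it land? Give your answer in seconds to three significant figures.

Horizontal component vₓ = 19.80 cos 52.6° = 12.03 m/s; vertical v_y0 = 19.80 sin 52.6° = 15.73 m/s.
It returns to y = 0 when t = 2 v_y0 / g = 2(15.73)/10.0 = 3.146 s.

3.15 s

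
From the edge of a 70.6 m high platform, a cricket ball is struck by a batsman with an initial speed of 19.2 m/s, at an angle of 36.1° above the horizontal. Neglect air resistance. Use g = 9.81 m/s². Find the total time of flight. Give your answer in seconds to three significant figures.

5.12 s

Horizontal component vₓ = 19.20 cos 36.1° = 15.51 m/s; vertical v_y0 = 19.20 sin 36.1° = 11.31 m/s.
Vertical motion (up positive, ground at y = 0): 4.905 t² − (11.31) t − 70.6 = 0, so t = (11.31 + √(11.31² + 2·9.81·70.6)) / 9.81 = (11.31 + 38.90) / 9.81 = 5.118 s.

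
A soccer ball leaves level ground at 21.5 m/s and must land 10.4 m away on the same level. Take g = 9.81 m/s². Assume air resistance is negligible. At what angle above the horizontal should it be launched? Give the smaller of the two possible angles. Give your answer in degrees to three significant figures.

6.38°

From R = (v₀²/g) sin 2θ: sin 2θ = 9.81 × 10.4 / 462.25 = 0.2207.
2θ = 12.75° or 180° − 12.75° = 167.2°, so θ = 6.375° or 83.62°.
The smaller angle is 6.375°.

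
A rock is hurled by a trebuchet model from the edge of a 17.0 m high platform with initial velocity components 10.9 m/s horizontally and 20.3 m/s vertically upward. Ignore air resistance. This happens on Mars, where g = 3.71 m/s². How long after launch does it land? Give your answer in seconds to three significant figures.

11.7 s

With up positive and y = 0 at the ground: y(t) = 17.0 + (20.30) t − 1.855 t². Setting y = 0 and taking the positive root: t = [20.30 + √(20.30² + 2·3.71·17.0)] / 3.71 = (20.30 + 23.20) / 3.71 = 11.73 s.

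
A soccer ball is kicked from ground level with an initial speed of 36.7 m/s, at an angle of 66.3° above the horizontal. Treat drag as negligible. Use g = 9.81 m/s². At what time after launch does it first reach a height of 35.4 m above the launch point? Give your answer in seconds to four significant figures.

1.300 s

Components: vₓ = 36.70 cos 66.3° = 14.75 m/s, v_y0 = 36.70 sin 66.3° = 33.60 m/s.
Set y = v_y0 t − ½ g t² = 35.4: 4.905 t² − 33.60 t + 35.4 = 0.
t = [33.60 ± √(33.60² − 2·9.81·35.4)] / 9.81 = (33.60 ± 20.85) / 9.81, so t = 1.300 s or t = 5.551 s.
The first (ascending) time is 1.300 s.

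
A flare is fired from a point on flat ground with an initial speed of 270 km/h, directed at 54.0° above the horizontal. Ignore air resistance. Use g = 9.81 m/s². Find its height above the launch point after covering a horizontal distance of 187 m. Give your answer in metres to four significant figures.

Convert: 270 km/h = 270/3.6 = 75.00 m/s.
vₓ = 75.00 cos 54.0° = 44.08 m/s; v_y0 = 75.00 sin 54.0° = 60.68 m/s.
At x = 187 m, t = x/vₓ = 187/44.08 = 4.242 s.
Height: y = v_y0 t − ½ g t² = 60.68 × 4.242 − 4.905 × 4.242² = 257.4 − 88.26 = 169.1 m.

169.1 m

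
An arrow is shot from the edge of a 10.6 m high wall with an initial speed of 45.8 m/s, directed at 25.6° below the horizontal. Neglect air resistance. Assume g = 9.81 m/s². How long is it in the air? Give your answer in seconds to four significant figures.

Components: vₓ = 45.80 cos 25.6° = 41.30 m/s, v_y0 = −19.79 m/s (downward).
The projectile lands when y = 10.6 + (−19.79) t − ½·9.81·t² = 0. Positive root: t = (−19.79 + √(19.79² + 2·9.81·10.6)) / 9.81 = (−19.79 + 24.49) / 9.81 = 0.4788 s.

0.4788 s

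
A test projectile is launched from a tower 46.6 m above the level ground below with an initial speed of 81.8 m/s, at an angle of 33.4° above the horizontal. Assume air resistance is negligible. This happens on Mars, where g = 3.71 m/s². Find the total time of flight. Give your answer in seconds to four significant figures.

25.27 s

Resolve: vₓ = 81.80 cos 33.4° = 68.29 m/s and v_y0 = 81.80 sin 33.4° = 45.03 m/s.
With up positive and y = 0 at the ground: y(t) = 46.6 + (45.03) t − 1.855 t². Setting y = 0 and taking the positive root: t = [45.03 + √(45.03² + 2·3.71·46.6)] / 3.71 = (45.03 + 48.72) / 3.71 = 25.27 s.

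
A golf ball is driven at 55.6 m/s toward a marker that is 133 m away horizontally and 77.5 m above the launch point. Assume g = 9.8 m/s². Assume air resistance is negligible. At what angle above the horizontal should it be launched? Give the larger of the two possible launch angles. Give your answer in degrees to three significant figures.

75.0°

Trajectory: y = x tanθ − g x² (1 + tan²θ)/(2v₀²). With x = 133, y = 77.5, v₀ = 55.6, g = 9.80:
28.04 tan²θ − 133 tanθ + (105.5) = 0.
tanθ = [133 ± √(133² − 4 × 28.04 × (105.5))] / (2 × 28.04) = (133 ± 76.50) / 56.08, giving tanθ = 1.008 or 3.736.
θ = 45.21° or 75.02°; the larger is 75.02°.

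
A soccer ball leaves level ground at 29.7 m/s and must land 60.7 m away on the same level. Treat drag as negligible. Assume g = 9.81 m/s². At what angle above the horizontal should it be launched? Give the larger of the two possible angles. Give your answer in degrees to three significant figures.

From R = (v₀²/g) sin 2θ: sin 2θ = 9.81 × 60.7 / 882.09 = 0.6751.
2θ = 42.46° or 180° − 42.46° = 137.5°, so θ = 21.23° or 68.77°.
The larger angle is 68.77°.

68.8°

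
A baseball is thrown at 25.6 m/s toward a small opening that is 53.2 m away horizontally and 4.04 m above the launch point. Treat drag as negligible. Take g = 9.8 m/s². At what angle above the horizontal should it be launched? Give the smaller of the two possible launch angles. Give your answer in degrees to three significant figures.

Trajectory: y = x tanθ − g x² (1 + tan²θ)/(2v₀²). With x = 53.2, y = 4.04, v₀ = 25.6, g = 9.80:
21.16 tan²θ − 53.2 tanθ + (25.20) = 0.
tanθ = [53.2 ± √(53.2² − 4 × 21.16 × (25.20))] / (2 × 21.16) = (53.2 ± 26.40) / 42.32, giving tanθ = 0.6332 or 1.881.
θ = 32.34° or 62.00°; the smaller is 32.34°.

32.3°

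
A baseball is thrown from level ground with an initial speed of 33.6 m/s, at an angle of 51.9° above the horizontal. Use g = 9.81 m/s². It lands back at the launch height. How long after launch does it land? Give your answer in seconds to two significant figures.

vₓ = 33.60 cos 51.9° = 20.73 m/s; v_y0 = 33.60 sin 51.9° = 26.44 m/s.
Landing at launch height ⇒ T = 2 v_y0 / g = 2 × 26.44 / 9.81 = 5.391 s.

5.4 s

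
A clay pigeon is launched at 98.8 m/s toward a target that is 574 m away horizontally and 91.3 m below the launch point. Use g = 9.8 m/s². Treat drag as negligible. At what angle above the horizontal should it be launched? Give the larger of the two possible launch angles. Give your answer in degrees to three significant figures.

Trajectory: y = x tanθ − g x² (1 + tan²θ)/(2v₀²). With x = 574, y = −91.3, v₀ = 98.8, g = 9.80:
165.4 tan²θ − 574 tanθ + (74.09) = 0.
tanθ = [574 ± √(574² − 4 × 165.4 × (74.09))] / (2 × 165.4) = (574 ± 529.6) / 330.8, giving tanθ = 0.1343 or 3.336.
θ = 7.647° or 73.31°; the larger is 73.31°.

73.3°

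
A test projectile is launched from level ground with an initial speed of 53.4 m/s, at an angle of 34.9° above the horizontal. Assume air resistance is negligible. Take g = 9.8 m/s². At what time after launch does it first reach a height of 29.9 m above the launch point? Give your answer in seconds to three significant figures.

Components: vₓ = 53.40 cos 34.9° = 43.80 m/s, v_y0 = 53.40 sin 34.9° = 30.55 m/s.
Set y = v_y0 t − ½ g t² = 29.9: 4.900 t² − 30.55 t + 29.9 = 0.
Quadratic formula: t = (30.55 ± √347.42) / 9.80 = (30.55 ± 18.64) / 9.80 → t = 1.216 s or 5.020 s.
The first (ascending) time is 1.216 s.

1.22 s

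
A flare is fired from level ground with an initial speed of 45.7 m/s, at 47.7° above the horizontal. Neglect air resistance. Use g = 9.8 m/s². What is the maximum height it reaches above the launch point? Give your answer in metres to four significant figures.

58.29 m

vₓ = 45.70 cos 47.7° = 30.76 m/s; v_y0 = 45.70 sin 47.7° = 33.80 m/s.
Peak height H = v_y0² / (2g) = 1142.5 / 19.60 = 58.29 m.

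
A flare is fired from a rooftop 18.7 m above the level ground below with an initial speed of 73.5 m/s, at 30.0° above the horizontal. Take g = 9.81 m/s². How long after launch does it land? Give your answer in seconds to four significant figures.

Components: vₓ = 73.50 cos 30.0° = 63.65 m/s, v_y0 = 73.50 sin 30.0° = 36.75 m/s.
Vertical motion (up positive, ground at y = 0): 4.905 t² − (36.75) t − 18.7 = 0, so t = (36.75 + √(36.75² + 2·9.81·18.7)) / 9.81 = (36.75 + 41.44) / 9.81 = 7.971 s.

7.971 s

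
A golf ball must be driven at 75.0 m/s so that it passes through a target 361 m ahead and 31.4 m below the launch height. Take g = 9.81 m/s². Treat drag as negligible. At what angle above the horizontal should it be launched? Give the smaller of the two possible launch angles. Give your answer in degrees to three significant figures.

13.9°

Trajectory: y = x tanθ − g x² (1 + tan²θ)/(2v₀²). With x = 361, y = −31.4, v₀ = 75.0, g = 9.81:
113.6 tan²θ − 361 tanθ + (82.24) = 0.
tanθ = [361 ± √(361² − 4 × 113.6 × (82.24))] / (2 × 113.6) = (361 ± 304.9) / 227.3, giving tanθ = 0.2470 or 2.930.
θ = 13.88° or 71.15°; the smaller is 13.88°.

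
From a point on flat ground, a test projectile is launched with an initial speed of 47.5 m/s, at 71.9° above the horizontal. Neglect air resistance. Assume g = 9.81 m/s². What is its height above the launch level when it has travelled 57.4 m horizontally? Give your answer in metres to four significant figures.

101.4 m

Horizontal component vₓ = 47.50 cos 71.9° = 14.76 m/s; vertical v_y0 = 47.50 sin 71.9° = 45.15 m/s.
At x = 57.4 m, t = x/vₓ = 57.4/14.76 = 3.890 s.
Height: y = v_y0 t − ½ g t² = 45.15 × 3.890 − 4.905 × 3.890² = 175.6 − 74.21 = 101.4 m.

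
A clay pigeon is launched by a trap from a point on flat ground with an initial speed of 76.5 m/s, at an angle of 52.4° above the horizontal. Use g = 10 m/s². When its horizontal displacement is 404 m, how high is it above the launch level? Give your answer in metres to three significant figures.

150 m

vₓ = 76.50 cos 52.4° = 46.68 m/s; v_y0 = 76.50 sin 52.4° = 60.61 m/s.
Time to reach x = 404 m: t = x/vₓ = 404/46.68 = 8.655 s.
Height: y = v_y0 t − ½ g t² = 60.61 × 8.655 − 5.000 × 8.655² = 524.6 − 374.6 = 150.0 m.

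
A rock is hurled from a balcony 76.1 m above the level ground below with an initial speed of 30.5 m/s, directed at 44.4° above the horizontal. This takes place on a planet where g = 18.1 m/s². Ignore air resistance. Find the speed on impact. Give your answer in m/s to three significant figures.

60.7 m/s

Resolve: vₓ = 30.50 cos 44.4° = 21.79 m/s and v_y0 = 30.50 sin 44.4° = 21.34 m/s.
With up positive and y = 0 at the ground: y(t) = 76.1 + (21.34) t − 9.050 t². Setting y = 0 and taking the positive root: t = [21.34 + √(21.34² + 2·18.1·76.1)] / 18.1 = (21.34 + 56.66) / 18.1 = 4.309 s.
Vertical velocity at impact: v_y = v_y0 − g t = 21.34 − 18.1 × 4.309 = −56.66 m/s.
Speed: |v| = √(vₓ² + v_y²) = √(21.79² + 56.66²) = 60.70 m/s.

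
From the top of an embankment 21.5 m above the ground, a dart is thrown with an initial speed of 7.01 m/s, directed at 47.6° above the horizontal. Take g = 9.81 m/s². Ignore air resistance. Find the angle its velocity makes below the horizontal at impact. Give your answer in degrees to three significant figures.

77.4°

Resolve: vₓ = 7.010 cos 47.6° = 4.727 m/s and v_y0 = 7.010 sin 47.6° = 5.177 m/s.
With up positive and y = 0 at the ground: y(t) = 21.5 + (5.177) t − 4.905 t². Setting y = 0 and taking the positive root: t = [5.177 + √(5.177² + 2·9.81·21.5)] / 9.81 = (5.177 + 21.18) / 9.81 = 2.687 s.
At impact: v_y = v_y0 − g t = −21.18 m/s; vₓ = 4.727 m/s.
Angle below horizontal: arctan(|v_y|/vₓ) = arctan(21.18/4.727) = 77.42°.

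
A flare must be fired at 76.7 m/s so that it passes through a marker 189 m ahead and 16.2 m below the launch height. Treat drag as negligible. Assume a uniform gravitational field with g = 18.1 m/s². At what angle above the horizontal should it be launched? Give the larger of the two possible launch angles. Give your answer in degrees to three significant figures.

72.7°

Trajectory: y = x tanθ − g x² (1 + tan²θ)/(2v₀²). With x = 189, y = −16.2, v₀ = 76.7, g = 18.1:
54.95 tan²θ − 189 tanθ + (38.75) = 0.
tanθ = [189 ± √(189² − 4 × 54.95 × (38.75))] / (2 × 54.95) = (189 ± 164.9) / 109.9, giving tanθ = 0.2190 or 3.220.
θ = 12.35° or 72.75°; the larger is 72.75°.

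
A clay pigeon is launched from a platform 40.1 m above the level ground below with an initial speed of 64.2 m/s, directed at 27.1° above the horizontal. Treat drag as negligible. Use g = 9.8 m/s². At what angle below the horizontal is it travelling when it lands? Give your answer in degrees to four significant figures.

35.33°

Resolve: vₓ = 64.20 cos 27.1° = 57.15 m/s and v_y0 = 64.20 sin 27.1° = 29.25 m/s.
The projectile lands when y = 40.1 + (29.25) t − ½·9.80·t² = 0. Positive root: t = (29.25 + √(29.25² + 2·9.80·40.1)) / 9.80 = (29.25 + 40.51) / 9.80 = 7.118 s.
At impact: v_y = v_y0 − g t = −40.51 m/s; vₓ = 57.15 m/s.
Angle below horizontal: arctan(|v_y|/vₓ) = arctan(40.51/57.15) = 35.33°.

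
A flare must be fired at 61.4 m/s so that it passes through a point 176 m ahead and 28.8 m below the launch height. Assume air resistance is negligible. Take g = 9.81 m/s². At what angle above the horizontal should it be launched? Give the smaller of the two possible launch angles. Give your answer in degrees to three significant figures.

Trajectory: y = x tanθ − g x² (1 + tan²θ)/(2v₀²). With x = 176, y = −28.8, v₀ = 61.4, g = 9.81:
40.30 tan²θ − 176 tanθ + (11.50) = 0.
tanθ = [176 ± √(176² − 4 × 40.30 × (11.50))] / (2 × 40.30) = (176 ± 170.7) / 80.60, giving tanθ = 0.06636 or 4.301.
θ = 3.797° or 76.91°; the smaller is 3.797°.

3.80°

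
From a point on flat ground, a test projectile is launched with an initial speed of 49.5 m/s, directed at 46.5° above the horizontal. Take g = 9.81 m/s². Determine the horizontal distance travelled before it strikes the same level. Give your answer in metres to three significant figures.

Components: vₓ = 49.50 cos 46.5° = 34.07 m/s, v_y0 = 49.50 sin 46.5° = 35.91 m/s.
Time aloft: T = 2 v_y0 / g = 2 × 35.91 / 9.81 = 7.320 s.
Range: R = vₓ T = 34.07 × 7.320 = 249.4 m.

249 m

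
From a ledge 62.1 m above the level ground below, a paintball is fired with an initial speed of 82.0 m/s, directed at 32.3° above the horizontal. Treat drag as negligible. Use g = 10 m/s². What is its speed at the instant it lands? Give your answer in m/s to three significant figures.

Horizontal component vₓ = 82.00 cos 32.3° = 69.31 m/s; vertical v_y0 = 82.00 sin 32.3° = 43.82 m/s.
The projectile lands when y = 62.1 + (43.82) t − ½·10.0·t² = 0. Positive root: t = (43.82 + √(43.82² + 2·10.0·62.1)) / 10.0 = (43.82 + 56.23) / 10.0 = 10.00 s.
Vertical velocity at impact: v_y = v_y0 − g t = 43.82 − 10.0 × 10.00 = −56.23 m/s.
Speed: |v| = √(vₓ² + v_y²) = √(69.31² + 56.23²) = 89.25 m/s.

89.3 m/s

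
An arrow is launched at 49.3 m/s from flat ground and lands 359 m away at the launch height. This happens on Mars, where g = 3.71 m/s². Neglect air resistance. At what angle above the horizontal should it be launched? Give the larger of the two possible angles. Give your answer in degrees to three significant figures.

Level-ground range R = v₀² sin(2θ)/g ⇒ sin(2θ) = gR/v₀² = 3.71 × 359 / 49.3² = 0.5480.
2θ = 33.23° or 180° − 33.23° = 146.8°, so θ = 16.61° or 73.39°.
The larger angle is 73.39°.

73.4°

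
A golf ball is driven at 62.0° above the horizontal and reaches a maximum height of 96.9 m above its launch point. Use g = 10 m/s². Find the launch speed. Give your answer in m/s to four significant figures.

49.86 m/s

At the peak v_y = 0, so v_y0 = √(2gH) = √(2 × 10.0 × 96.9) = 44.02 m/s.
v_y0 = v₀ sin θ ⇒ v₀ = 44.02 / sin 62.0° = 49.86 m/s.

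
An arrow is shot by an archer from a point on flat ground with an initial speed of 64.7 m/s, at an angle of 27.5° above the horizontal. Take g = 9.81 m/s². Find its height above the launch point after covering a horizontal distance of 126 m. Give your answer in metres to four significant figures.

41.95 m

vₓ = 64.70 cos 27.5° = 57.39 m/s; v_y0 = 64.70 sin 27.5° = 29.88 m/s.
At x = 126 m, t = x/vₓ = 126/57.39 = 2.196 s.
Height: y = v_y0 t − ½ g t² = 29.88 × 2.196 − 4.905 × 2.196² = 65.59 − 23.64 = 41.95 m.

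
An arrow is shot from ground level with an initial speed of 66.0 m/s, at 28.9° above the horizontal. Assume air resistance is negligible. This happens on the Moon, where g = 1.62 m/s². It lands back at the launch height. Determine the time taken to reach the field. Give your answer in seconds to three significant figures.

39.4 s

vₓ = 66.00 cos 28.9° = 57.78 m/s; v_y0 = 66.00 sin 28.9° = 31.90 m/s.
It returns to y = 0 when t = 2 v_y0 / g = 2(31.90)/1.62 = 39.38 s.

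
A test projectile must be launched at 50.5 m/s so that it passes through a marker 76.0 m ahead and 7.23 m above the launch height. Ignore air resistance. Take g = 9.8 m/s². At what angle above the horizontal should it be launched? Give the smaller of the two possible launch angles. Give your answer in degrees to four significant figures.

14.05°

Trajectory: y = x tanθ − g x² (1 + tan²θ)/(2v₀²). With x = 76.0, y = 7.23, v₀ = 50.5, g = 9.80:
11.10 tan²θ − 76.0 tanθ + (18.33) = 0.
tanθ = [76.0 ± √(76.0² − 4 × 11.10 × (18.33))] / (2 × 11.10) = (76.0 ± 70.44) / 22.20, giving tanθ = 0.2503 or 6.598.
θ = 14.05° or 81.38°; the smaller is 14.05°.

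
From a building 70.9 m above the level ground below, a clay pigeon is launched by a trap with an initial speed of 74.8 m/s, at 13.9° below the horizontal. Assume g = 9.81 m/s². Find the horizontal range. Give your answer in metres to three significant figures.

173 m

Resolve: vₓ = 74.80 cos 13.9° = 72.61 m/s and v_y0 = −17.97 m/s (downward).
Vertical motion (up positive, ground at y = 0): 4.905 t² − (−17.97) t − 70.9 = 0, so t = (−17.97 + √(17.97² + 2·9.81·70.9)) / 9.81 = (−17.97 + 41.40) / 9.81 = 2.388 s.
Horizontal distance: R = vₓ t = 72.61 × 2.388 = 173.4 m.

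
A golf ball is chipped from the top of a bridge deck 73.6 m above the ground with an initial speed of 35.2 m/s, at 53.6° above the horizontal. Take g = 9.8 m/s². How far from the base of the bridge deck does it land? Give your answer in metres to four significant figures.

Horizontal component vₓ = 35.20 cos 53.6° = 20.89 m/s; vertical v_y0 = 35.20 sin 53.6° = 28.33 m/s.
The projectile lands when y = 73.6 + (28.33) t − ½·9.80·t² = 0. Positive root: t = (28.33 + √(28.33² + 2·9.80·73.6)) / 9.80 = (28.33 + 47.38) / 9.80 = 7.726 s.
Horizontal distance: R = vₓ t = 20.89 × 7.726 = 161.4 m.

161.4 m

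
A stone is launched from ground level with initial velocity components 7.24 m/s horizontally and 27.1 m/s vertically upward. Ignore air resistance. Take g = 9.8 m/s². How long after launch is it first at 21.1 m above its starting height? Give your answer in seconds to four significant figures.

0.9375 s

Height y(t) = 27.10 t − 4.900 t² = 21.1 gives 4.900 t² − 27.10 t + 21.1 = 0.
t = [27.10 ± √(27.10² − 2·9.80·21.1)] / 9.80 = (27.10 ± 17.91) / 9.80, so t = 0.9375 s or t = 4.593 s.
The first (ascending) time is 0.9375 s.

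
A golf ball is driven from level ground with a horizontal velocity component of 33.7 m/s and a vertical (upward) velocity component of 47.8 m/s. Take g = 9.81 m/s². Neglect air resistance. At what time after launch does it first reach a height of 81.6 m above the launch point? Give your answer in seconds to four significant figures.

Height y(t) = 47.80 t − 4.905 t² = 81.6 gives 4.905 t² − 47.80 t + 81.6 = 0.
Quadratic formula: t = (47.80 ± √683.85) / 9.81 = (47.80 ± 26.15) / 9.81 → t = 2.207 s or 7.538 s.
The first (ascending) time is 2.207 s.

2.207 s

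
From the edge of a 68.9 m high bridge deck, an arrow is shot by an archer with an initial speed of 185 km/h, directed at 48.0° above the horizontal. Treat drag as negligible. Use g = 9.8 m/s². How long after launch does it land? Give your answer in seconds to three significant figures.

Convert: 185 km/h = 185/3.6 = 51.39 m/s.
vₓ = 51.39 cos 48.0° = 34.39 m/s; v_y0 = 51.39 sin 48.0° = 38.19 m/s.
With up positive and y = 0 at the ground: y(t) = 68.9 + (38.19) t − 4.900 t². Setting y = 0 and taking the positive root: t = [38.19 + √(38.19² + 2·9.80·68.9)] / 9.80 = (38.19 + 53.00) / 9.80 = 9.305 s.

9.30 s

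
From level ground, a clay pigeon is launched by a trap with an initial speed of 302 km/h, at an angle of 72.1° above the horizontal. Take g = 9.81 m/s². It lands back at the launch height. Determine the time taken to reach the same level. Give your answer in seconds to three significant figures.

16.3 s

Convert: 302 km/h = 302/3.6 = 83.89 m/s.
Resolve: vₓ = 83.89 cos 72.1° = 25.78 m/s and v_y0 = 83.89 sin 72.1° = 79.83 m/s.
Landing at launch height ⇒ T = 2 v_y0 / g = 2 × 79.83 / 9.81 = 16.27 s.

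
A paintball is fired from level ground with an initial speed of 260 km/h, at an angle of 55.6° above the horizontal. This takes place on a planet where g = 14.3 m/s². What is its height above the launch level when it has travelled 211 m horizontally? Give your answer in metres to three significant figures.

Convert: 260 km/h = 260/3.6 = 72.22 m/s.
Horizontal component vₓ = 72.22 cos 55.6° = 40.80 m/s; vertical v_y0 = 72.22 sin 55.6° = 59.59 m/s.
Time to reach x = 211 m: t = x/vₓ = 211/40.80 = 5.171 s.
Height: y = v_y0 t − ½ g t² = 59.59 × 5.171 − 7.150 × 5.171² = 308.2 − 191.2 = 117.0 m.

117 m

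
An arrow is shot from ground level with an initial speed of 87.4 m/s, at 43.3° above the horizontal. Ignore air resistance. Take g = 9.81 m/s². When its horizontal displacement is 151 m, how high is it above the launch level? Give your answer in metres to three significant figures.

115 m

Components: vₓ = 87.40 cos 43.3° = 63.61 m/s, v_y0 = 87.40 sin 43.3° = 59.94 m/s.
At x = 151 m, t = x/vₓ = 151/63.61 = 2.374 s.
Height: y = v_y0 t − ½ g t² = 59.94 × 2.374 − 4.905 × 2.374² = 142.3 − 27.64 = 114.7 m.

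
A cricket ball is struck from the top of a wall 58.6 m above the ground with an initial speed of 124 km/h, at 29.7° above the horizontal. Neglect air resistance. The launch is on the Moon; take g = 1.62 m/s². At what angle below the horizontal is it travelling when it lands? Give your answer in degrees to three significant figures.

36.2°

Convert: 124 km/h = 124/3.6 = 34.44 m/s.
vₓ = 34.44 cos 29.7° = 29.92 m/s; v_y0 = 34.44 sin 29.7° = 17.07 m/s.
Vertical motion (up positive, ground at y = 0): 0.8100 t² − (17.07) t − 58.6 = 0, so t = (17.07 + √(17.07² + 2·1.62·58.6)) / 1.62 = (17.07 + 21.93) / 1.62 = 24.07 s.
At impact: v_y = v_y0 − g t = −21.93 m/s; vₓ = 29.92 m/s.
Angle below horizontal: arctan(|v_y|/vₓ) = arctan(21.93/29.92) = 36.25°.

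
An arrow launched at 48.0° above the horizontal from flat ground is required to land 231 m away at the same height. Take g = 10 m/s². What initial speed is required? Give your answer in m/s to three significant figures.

48.2 m/s

On level ground R = v₀² sin 2θ / g ⇒ v₀ = √(gR / sin 2θ).
v₀ = √(10.0 × 231 / sin 96.00°) = √(2310 / 0.9945) = √2322.7 = 48.19 m/s.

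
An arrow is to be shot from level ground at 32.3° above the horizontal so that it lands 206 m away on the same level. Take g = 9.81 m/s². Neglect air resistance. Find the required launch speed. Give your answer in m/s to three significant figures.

From R = (v₀² / g) sin 2θ: v₀ = √(gR / sin 2θ).
v₀ = √(9.81 × 206 / sin 64.60°) = √(2021 / 0.9033) = √2237.1 = 47.30 m/s.

47.3 m/s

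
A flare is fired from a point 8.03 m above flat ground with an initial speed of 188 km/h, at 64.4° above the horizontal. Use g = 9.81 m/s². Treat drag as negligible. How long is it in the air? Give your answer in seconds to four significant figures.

9.769 s

Convert: 188 km/h = 188/3.6 = 52.22 m/s.
vₓ = 52.22 cos 64.4° = 22.56 m/s; v_y0 = 52.22 sin 64.4° = 47.10 m/s.
Vertical motion (up positive, ground at y = 0): 4.905 t² − (47.10) t − 8.03 = 0, so t = (47.10 + √(47.10² + 2·9.81·8.03)) / 9.81 = (47.10 + 48.74) / 9.81 = 9.769 s.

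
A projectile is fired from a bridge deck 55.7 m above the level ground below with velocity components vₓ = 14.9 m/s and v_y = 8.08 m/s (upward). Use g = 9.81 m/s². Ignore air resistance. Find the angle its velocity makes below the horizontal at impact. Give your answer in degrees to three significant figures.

Vertical motion (up positive, ground at y = 0): 4.905 t² − (8.080) t − 55.7 = 0, so t = (8.080 + √(8.080² + 2·9.81·55.7)) / 9.81 = (8.080 + 34.03) / 9.81 = 4.293 s.
At impact: v_y = v_y0 − g t = −34.03 m/s; vₓ = 14.90 m/s.
Angle below horizontal: arctan(|v_y|/vₓ) = arctan(34.03/14.90) = 66.35°.

66.4°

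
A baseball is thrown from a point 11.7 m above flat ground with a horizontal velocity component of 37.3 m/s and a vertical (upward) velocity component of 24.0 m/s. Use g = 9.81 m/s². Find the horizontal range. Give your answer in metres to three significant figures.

With up positive and y = 0 at the ground: y(t) = 11.7 + (24.00) t − 4.905 t². Setting y = 0 and taking the positive root: t = [24.00 + √(24.00² + 2·9.81·11.7)] / 9.81 = (24.00 + 28.38) / 9.81 = 5.340 s.
Horizontal distance: R = vₓ t = 37.30 × 5.340 = 199.2 m.

199 m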